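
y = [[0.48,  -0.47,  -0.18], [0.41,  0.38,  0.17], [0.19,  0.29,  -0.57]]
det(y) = -0.26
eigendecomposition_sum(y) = [[0.24+0.22j, (-0.24+0.24j), (-0.07+0.03j)], [0.21-0.21j, (0.21+0.22j), (0.03+0.06j)], [0.08-0.05j, 0.05+0.08j, 0.02j]] + [[(0.24-0.22j), -0.24-0.24j, -0.07-0.03j], [0.21+0.21j, (0.21-0.22j), 0.03-0.06j], [(0.08+0.05j), (0.05-0.08j), -0.02j]] + [[0.00+0.00j, (0.01+0j), -0.04-0.00j], [-0.01-0.00j, (-0.04-0j), 0.12+0.00j], [(0.03+0j), (0.18+0j), -0.58-0.00j]]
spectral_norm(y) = 0.73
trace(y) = 0.29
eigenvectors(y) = [[-0.73+0.00j,-0.73-0.00j,0.08+0.00j],[-0.03+0.65j,(-0.03-0.65j),-0.20+0.00j],[-0.05+0.21j,(-0.05-0.21j),0.98+0.00j]]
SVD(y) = [[0.67, -0.72, -0.2],[0.28, 0.49, -0.83],[0.69, 0.50, 0.53]] @ diag([0.7333040624484931, 0.6724503877145491, 0.5294106421853356]) @ [[0.77, -0.01, -0.64], [-0.07, 0.99, -0.11], [-0.63, -0.13, -0.76]]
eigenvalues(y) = [(0.45+0.47j), (0.45-0.47j), (-0.61+0j)]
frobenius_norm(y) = 1.13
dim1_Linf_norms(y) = [0.48, 0.41, 0.57]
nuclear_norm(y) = 1.94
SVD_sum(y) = [[0.38, -0.01, -0.31],[0.16, -0.00, -0.13],[0.39, -0.01, -0.32]] + [[0.03, -0.48, 0.05], [-0.02, 0.33, -0.04], [-0.02, 0.33, -0.04]] + [[0.07, 0.01, 0.08], [0.28, 0.06, 0.33], [-0.18, -0.04, -0.21]]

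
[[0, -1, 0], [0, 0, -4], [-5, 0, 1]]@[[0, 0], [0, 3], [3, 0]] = [[0, -3], [-12, 0], [3, 0]]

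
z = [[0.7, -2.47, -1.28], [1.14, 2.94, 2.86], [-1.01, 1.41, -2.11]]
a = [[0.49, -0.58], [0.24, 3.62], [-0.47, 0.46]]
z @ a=[[0.35, -9.94], [-0.08, 11.3], [0.84, 4.72]]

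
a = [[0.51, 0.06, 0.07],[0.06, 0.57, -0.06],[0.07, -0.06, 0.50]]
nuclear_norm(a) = 1.58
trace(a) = 1.58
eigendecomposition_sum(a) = [[0.15,  -0.11,  -0.16], [-0.11,  0.07,  0.11], [-0.16,  0.11,  0.17]] + [[0.28, -0.03, 0.29], [-0.03, 0.0, -0.03], [0.29, -0.03, 0.29]] + [[0.07, 0.19, -0.06], [0.19, 0.49, -0.15], [-0.06, -0.15, 0.04]]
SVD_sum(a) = [[0.07,  0.19,  -0.06],[0.19,  0.49,  -0.15],[-0.06,  -0.15,  0.04]] + [[0.28, -0.03, 0.29], [-0.03, 0.0, -0.03], [0.29, -0.03, 0.29]] + [[0.15, -0.11, -0.16], [-0.11, 0.07, 0.11], [-0.16, 0.11, 0.17]]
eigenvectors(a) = [[0.62, -0.70, -0.35], [-0.43, 0.07, -0.9], [-0.65, -0.71, 0.26]]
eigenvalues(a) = [0.39, 0.57, 0.61]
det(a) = 0.14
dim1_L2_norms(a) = [0.52, 0.58, 0.51]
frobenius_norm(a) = 0.93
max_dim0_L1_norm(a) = 0.69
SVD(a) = [[-0.35, 0.7, -0.62], [-0.9, -0.07, 0.43], [0.26, 0.71, 0.65]] @ diag([0.6110574349890695, 0.5749808510592885, 0.39396171395164176]) @ [[-0.35, -0.9, 0.26], [0.7, -0.07, 0.71], [-0.62, 0.43, 0.65]]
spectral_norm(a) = 0.61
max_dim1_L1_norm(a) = 0.69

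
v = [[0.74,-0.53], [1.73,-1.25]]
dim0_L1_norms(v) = [2.47, 1.78]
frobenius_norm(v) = 2.32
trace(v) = -0.51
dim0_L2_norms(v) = [1.88, 1.36]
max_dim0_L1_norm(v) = 2.47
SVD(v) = [[-0.39, -0.92], [-0.92, 0.39]] @ diag([2.320320627335604, 0.00349089686337922]) @ [[-0.81, 0.59], [-0.59, -0.81]]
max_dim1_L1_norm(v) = 2.98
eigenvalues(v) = [0.02, -0.53]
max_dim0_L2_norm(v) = 1.88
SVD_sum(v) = [[0.74, -0.53], [1.73, -1.25]] + [[0.0, 0.0],  [-0.00, -0.0]]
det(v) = -0.01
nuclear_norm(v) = 2.32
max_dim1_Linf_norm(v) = 1.73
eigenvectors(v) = [[0.59, 0.39], [0.81, 0.92]]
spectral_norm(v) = 2.32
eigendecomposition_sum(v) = [[0.04, -0.02],[0.05, -0.02]] + [[0.70, -0.51], [1.68, -1.23]]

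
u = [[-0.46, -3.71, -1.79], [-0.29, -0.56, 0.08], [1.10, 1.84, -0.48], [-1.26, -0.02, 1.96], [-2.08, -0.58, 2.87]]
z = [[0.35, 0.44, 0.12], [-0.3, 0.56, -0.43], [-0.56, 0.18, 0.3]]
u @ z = [[1.95, -2.6, 1.00],  [0.02, -0.43, 0.23],  [0.1, 1.43, -0.80],  [-1.53, -0.21, 0.45],  [-2.16, -0.72, 0.86]]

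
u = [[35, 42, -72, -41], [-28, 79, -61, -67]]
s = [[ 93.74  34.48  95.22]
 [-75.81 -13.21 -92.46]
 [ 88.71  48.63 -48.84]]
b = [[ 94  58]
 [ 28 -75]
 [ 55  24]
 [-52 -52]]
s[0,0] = 93.74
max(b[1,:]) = 28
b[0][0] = 94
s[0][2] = 95.22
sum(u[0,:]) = -36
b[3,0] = -52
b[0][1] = 58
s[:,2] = [95.22, -92.46, -48.84]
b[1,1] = -75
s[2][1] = 48.63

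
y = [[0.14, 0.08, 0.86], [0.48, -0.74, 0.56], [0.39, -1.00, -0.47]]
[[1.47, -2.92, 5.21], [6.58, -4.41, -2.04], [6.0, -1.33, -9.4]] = y@[[-2.8, -34.74, -1.48], [-8.48, -13.89, 6.13], [2.95, 3.55, 5.73]]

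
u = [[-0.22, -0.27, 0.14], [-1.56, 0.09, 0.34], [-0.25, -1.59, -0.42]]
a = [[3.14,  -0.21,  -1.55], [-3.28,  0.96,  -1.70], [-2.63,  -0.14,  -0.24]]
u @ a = [[-0.17,  -0.23,  0.77], [-6.09,  0.37,  2.18], [5.53,  -1.42,  3.19]]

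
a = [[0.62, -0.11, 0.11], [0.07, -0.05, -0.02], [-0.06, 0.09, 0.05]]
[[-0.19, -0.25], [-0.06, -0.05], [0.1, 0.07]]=a @ [[-0.23, -0.37], [0.73, 0.39], [0.31, 0.18]]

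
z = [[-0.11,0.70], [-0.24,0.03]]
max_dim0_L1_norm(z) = 0.73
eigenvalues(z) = [(-0.04+0.4j), (-0.04-0.4j)]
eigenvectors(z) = [[0.86+0.00j,(0.86-0j)], [(0.09+0.5j),0.09-0.50j]]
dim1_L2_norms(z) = [0.71, 0.24]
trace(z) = -0.08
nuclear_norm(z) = 0.94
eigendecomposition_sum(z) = [[-0.05+0.20j,  (0.35+0.03j)], [(-0.12-0.01j),  (0.01+0.21j)]] + [[(-0.05-0.2j), 0.35-0.03j], [-0.12+0.01j, 0.01-0.21j]]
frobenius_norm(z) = 0.75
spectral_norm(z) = 0.71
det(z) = 0.16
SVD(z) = [[-0.99, -0.11], [-0.11, 0.99]] @ diag([0.7121153622062562, 0.23128275099940404]) @ [[0.19, -0.98], [-0.98, -0.19]]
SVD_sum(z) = [[-0.13, 0.70], [-0.01, 0.07]] + [[0.02, 0.00], [-0.23, -0.04]]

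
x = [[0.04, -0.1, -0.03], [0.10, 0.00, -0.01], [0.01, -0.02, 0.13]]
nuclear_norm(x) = 0.34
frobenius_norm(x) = 0.20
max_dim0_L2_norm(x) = 0.13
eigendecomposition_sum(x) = [[(0.02+0.05j), (-0.05+0.01j), -0.01+0.01j], [(0.05-0.01j), (-0+0.05j), (0.01+0.01j)], [0.01+0.00j, (-0+0.01j), 0j]] + [[0.02-0.05j, -0.05-0.01j, -0.01-0.01j], [0.05+0.01j, -0.00-0.05j, (0.01-0.01j)], [(0.01-0j), (-0-0.01j), -0j]] + [[0j, 0.00+0.00j, -0.02+0.00j], [0.00+0.00j, 0.00+0.00j, -0.02+0.00j], [(-0-0j), (-0.02-0j), 0.13-0.00j]]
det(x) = 0.00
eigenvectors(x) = [[(0.71+0j),  0.71-0.00j,  -0.13+0.00j], [0.14-0.68j,  0.14+0.68j,  (-0.17+0j)], [(0.04-0.09j),  (0.04+0.09j),  (0.98+0j)]]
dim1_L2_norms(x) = [0.11, 0.1, 0.13]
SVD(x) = [[-0.42, -0.67, 0.61], [-0.26, -0.56, -0.79], [0.87, -0.49, 0.06]] @ diag([0.13495439815642848, 0.12245218938488707, 0.08241827305327334]) @ [[-0.25, 0.18, 0.95],[-0.72, 0.63, -0.31],[-0.65, -0.76, -0.03]]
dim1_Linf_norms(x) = [0.1, 0.1, 0.13]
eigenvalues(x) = [(0.02+0.1j), (0.02-0.1j), (0.13+0j)]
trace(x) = 0.17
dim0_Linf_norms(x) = [0.1, 0.1, 0.13]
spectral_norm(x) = 0.13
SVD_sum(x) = [[0.01, -0.01, -0.05], [0.01, -0.01, -0.03], [-0.03, 0.02, 0.11]] + [[0.06, -0.05, 0.03], [0.05, -0.04, 0.02], [0.04, -0.04, 0.02]] + [[-0.03,-0.04,-0.0],[0.04,0.05,0.0],[-0.00,-0.0,-0.0]]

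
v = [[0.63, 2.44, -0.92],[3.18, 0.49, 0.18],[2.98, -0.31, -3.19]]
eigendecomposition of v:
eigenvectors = [[0.62+0.00j,(-0.15-0.33j),-0.15+0.33j], [(0.74+0j),(0.06+0.36j),0.06-0.36j], [0.25+0.00j,-0.86+0.00j,(-0.86-0j)]]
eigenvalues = [(3.19+0j), (-2.63+1.28j), (-2.63-1.28j)]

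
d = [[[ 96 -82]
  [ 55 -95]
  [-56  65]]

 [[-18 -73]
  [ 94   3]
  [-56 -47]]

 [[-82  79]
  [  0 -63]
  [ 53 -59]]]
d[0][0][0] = 96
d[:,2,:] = [[-56, 65], [-56, -47], [53, -59]]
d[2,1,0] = 0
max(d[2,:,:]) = 79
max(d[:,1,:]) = 94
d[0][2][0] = -56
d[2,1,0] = 0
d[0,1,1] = -95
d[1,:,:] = [[-18, -73], [94, 3], [-56, -47]]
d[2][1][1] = -63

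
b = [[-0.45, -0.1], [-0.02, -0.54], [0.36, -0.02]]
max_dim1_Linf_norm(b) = 0.54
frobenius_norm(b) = 0.80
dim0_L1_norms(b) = [0.83, 0.66]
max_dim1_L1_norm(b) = 0.56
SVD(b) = [[-0.7, 0.36], [-0.55, -0.82], [0.46, -0.44]] @ diag([0.6067836974662087, 0.5160557571515275]) @ [[0.81,0.59], [-0.59,0.81]]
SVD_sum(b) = [[-0.34, -0.25], [-0.27, -0.2], [0.22, 0.16]] + [[-0.11, 0.15], [0.25, -0.34], [0.14, -0.18]]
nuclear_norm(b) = 1.12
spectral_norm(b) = 0.61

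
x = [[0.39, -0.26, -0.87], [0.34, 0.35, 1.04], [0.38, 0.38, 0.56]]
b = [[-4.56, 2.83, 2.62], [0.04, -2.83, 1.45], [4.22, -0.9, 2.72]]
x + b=[[-4.17,  2.57,  1.75], [0.38,  -2.48,  2.49], [4.60,  -0.52,  3.28]]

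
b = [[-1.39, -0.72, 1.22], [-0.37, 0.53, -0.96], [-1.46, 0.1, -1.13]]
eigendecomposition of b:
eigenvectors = [[(0.04-0.56j), 0.04+0.56j, 0.20+0.00j], [0.35+0.11j, (0.35-0.11j), (-0.94+0j)], [(0.74+0j), 0.74-0.00j, -0.27+0.00j]]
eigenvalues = [(-1.16+1.13j), (-1.16-1.13j), (0.34+0j)]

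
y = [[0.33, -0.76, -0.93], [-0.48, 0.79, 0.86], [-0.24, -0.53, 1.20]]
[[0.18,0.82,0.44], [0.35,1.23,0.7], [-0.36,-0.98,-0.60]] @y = [[-0.44, 0.28, 1.07], [-0.64, 0.33, 1.57], [0.50, -0.18, -1.23]]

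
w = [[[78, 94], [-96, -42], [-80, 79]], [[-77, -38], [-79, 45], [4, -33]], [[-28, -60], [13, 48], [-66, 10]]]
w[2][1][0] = 13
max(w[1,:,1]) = 45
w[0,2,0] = -80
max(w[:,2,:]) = 79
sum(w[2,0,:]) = -88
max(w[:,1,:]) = 48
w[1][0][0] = -77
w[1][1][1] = 45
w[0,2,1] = 79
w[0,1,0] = -96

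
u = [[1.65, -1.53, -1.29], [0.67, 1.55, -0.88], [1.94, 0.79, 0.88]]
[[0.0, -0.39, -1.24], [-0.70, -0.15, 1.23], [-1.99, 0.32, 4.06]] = u @ [[-0.68, 0.02, 1.13], [-0.39, 0.05, 1.0], [-0.41, 0.27, 1.22]]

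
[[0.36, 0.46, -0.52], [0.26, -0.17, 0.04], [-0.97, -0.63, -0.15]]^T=[[0.36, 0.26, -0.97],[0.46, -0.17, -0.63],[-0.52, 0.04, -0.15]]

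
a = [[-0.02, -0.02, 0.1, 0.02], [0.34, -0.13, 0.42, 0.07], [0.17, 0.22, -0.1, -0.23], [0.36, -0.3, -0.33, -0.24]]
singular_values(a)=[0.65, 0.57, 0.33, 0.04]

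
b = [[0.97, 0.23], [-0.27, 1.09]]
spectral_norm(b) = 1.12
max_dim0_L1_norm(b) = 1.32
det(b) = 1.12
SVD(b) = [[-0.04, 1.0], [1.00, 0.04]] @ diag([1.123151209382256, 0.9966601029755209]) @ [[-0.28, 0.96], [0.96, 0.28]]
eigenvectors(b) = [[-0.16+0.66j, -0.16-0.66j], [-0.73+0.00j, -0.73-0.00j]]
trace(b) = 2.06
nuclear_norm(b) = 2.12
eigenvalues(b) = [(1.03+0.24j), (1.03-0.24j)]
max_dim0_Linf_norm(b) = 1.09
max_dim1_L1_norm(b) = 1.36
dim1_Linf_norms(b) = [0.97, 1.09]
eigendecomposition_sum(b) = [[(0.48+0.25j), 0.12-0.49j], [(-0.14+0.57j), 0.55-0.01j]] + [[0.48-0.25j, (0.12+0.49j)], [(-0.14-0.57j), (0.55+0.01j)]]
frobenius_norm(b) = 1.50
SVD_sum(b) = [[0.01, -0.05], [-0.31, 1.08]] + [[0.96,0.28], [0.04,0.01]]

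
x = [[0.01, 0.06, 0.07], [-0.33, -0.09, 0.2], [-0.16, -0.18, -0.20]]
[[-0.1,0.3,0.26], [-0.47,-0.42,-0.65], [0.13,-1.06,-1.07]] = x@[[1.20, 1.5, 2.38], [-0.94, 2.78, 2.07], [-0.78, 1.62, 1.6]]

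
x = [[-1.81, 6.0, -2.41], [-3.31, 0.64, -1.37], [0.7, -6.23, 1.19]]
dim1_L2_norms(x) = [6.71, 3.64, 6.38]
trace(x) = 0.02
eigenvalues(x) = [(0.69+3.44j), (0.69-3.44j), (-1.35+0j)]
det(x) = -16.67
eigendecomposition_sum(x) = [[(-1.05+2.39j), 2.99-0.57j, -1.35+0.65j], [(-1.34-0.57j), 0.34+1.66j, (-0.37-0.75j)], [(1.16-2.38j), -3.06+0.46j, (1.4-0.61j)]] + [[(-1.05-2.39j), 2.99+0.57j, -1.35-0.65j], [(-1.34+0.57j), (0.34-1.66j), (-0.37+0.75j)], [1.16+2.38j, (-3.06-0.46j), (1.4+0.61j)]] + [[(0.29+0j), 0.02-0.00j, (0.29+0j)], [(-0.63-0j), -0.04+0.00j, -0.62-0.00j], [-1.63-0.00j, (-0.11+0j), -1.60-0.00j]]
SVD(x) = [[-0.72,  -0.07,  0.69], [-0.2,  -0.93,  -0.3], [0.67,  -0.35,  0.65]] @ diag([9.354358235777823, 3.3555627156356342, 0.5310186985141172]) @ [[0.26, -0.92, 0.3], [0.89, 0.35, 0.31], [0.39, -0.18, -0.9]]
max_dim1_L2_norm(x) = 6.71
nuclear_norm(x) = 13.24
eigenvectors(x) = [[(-0.65+0.03j), (-0.65-0.03j), (-0.17+0j)], [(-0.02-0.36j), (-0.02+0.36j), 0.36+0.00j], [0.66+0.00j, 0.66-0.00j, (0.92+0j)]]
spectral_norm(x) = 9.35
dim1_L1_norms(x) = [10.22, 5.32, 8.12]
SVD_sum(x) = [[-1.73, 6.15, -2.0], [-0.48, 1.70, -0.55], [1.62, -5.75, 1.87]] + [[-0.22, -0.09, -0.08], [-2.77, -1.09, -0.96], [-1.05, -0.42, -0.37]] + [[0.14, -0.07, -0.33],  [-0.06, 0.03, 0.15],  [0.13, -0.06, -0.31]]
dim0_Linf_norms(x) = [3.31, 6.23, 2.41]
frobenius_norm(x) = 9.95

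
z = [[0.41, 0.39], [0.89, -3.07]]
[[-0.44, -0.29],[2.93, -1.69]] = z @[[-0.12, -0.97], [-0.99, 0.27]]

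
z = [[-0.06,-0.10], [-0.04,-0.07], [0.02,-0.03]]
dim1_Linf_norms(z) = [0.1, 0.07, 0.03]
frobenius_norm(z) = 0.15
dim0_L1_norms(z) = [0.12, 0.2]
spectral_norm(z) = 0.14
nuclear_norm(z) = 0.17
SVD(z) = [[-0.82, 0.12], [-0.57, 0.03], [-0.12, -0.99]] @ diag([0.1426765711597878, 0.032301641476649705]) @ [[0.49, 0.87], [-0.87, 0.49]]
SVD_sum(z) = [[-0.06, -0.10], [-0.04, -0.07], [-0.01, -0.01]] + [[-0.00, 0.00], [-0.00, 0.00], [0.03, -0.02]]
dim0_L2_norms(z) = [0.07, 0.13]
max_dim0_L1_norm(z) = 0.2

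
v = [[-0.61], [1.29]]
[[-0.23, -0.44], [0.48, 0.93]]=v @ [[0.37, 0.72]]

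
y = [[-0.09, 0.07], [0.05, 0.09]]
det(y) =-0.012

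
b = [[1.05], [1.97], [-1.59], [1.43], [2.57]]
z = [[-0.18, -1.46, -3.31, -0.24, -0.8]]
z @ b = [[-0.2]]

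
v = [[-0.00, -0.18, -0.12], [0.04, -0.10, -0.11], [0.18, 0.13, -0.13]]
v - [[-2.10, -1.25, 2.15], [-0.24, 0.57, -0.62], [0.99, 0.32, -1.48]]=[[2.1, 1.07, -2.27], [0.28, -0.67, 0.51], [-0.81, -0.19, 1.35]]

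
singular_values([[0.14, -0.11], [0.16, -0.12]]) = [0.27, 0.0]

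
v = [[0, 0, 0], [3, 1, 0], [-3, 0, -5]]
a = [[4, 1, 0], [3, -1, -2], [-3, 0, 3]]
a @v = [[3, 1, 0], [3, -1, 10], [-9, 0, -15]]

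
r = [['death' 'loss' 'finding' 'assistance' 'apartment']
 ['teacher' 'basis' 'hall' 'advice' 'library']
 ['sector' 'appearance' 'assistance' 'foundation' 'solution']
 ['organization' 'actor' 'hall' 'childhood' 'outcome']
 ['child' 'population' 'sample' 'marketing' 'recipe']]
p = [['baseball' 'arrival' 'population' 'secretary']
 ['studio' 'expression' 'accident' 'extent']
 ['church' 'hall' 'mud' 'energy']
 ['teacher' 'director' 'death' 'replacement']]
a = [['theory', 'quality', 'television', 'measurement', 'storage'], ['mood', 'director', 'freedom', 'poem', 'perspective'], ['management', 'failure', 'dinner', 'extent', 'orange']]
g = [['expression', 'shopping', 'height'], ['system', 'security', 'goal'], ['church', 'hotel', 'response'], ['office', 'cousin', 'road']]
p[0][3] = 'secretary'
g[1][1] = 'security'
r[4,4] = 'recipe'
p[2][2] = 'mud'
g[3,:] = ['office', 'cousin', 'road']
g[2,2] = 'response'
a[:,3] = ['measurement', 'poem', 'extent']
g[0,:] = ['expression', 'shopping', 'height']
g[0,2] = 'height'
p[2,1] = 'hall'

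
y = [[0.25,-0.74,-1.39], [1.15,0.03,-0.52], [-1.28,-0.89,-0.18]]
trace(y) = 0.10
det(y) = 0.61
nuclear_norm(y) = 3.81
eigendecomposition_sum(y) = [[0.58, 0.02, -0.51], [0.82, 0.03, -0.73], [-0.92, -0.03, 0.81]] + [[-0.47, 3.49, 2.83], [0.43, -3.24, -2.63], [-0.51, 3.84, 3.12]] + [[0.14, -4.25, -3.71], [-0.11, 3.24, 2.83], [0.15, -4.70, -4.11]]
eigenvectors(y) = [[-0.42, -0.57, 0.60], [-0.60, 0.53, -0.46], [0.68, -0.63, 0.66]]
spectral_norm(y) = 1.88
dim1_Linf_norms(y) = [1.39, 1.15, 1.28]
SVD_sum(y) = [[0.35, 0.11, -0.10], [1.12, 0.34, -0.31], [-1.28, -0.39, 0.36]] + [[-0.07, -0.91, -1.25], [-0.02, -0.20, -0.28], [-0.04, -0.43, -0.59]] + [[-0.03, 0.06, -0.04], [0.05, -0.10, 0.07], [0.04, -0.07, 0.05]]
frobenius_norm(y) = 2.57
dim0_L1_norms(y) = [2.68, 1.66, 2.09]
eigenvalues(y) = [1.42, -0.59, -0.72]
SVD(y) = [[-0.2, 0.89, -0.42],[-0.64, 0.20, 0.74],[0.74, 0.42, 0.53]] @ diag([1.8768721487002868, 1.7441105406660706, 0.18528183767081183]) @ [[-0.92,-0.28,0.26], [-0.05,-0.59,-0.81], [0.38,-0.76,0.53]]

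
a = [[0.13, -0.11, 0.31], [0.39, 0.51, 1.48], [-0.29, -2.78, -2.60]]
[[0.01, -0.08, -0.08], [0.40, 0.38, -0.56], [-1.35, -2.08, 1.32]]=a@[[0.44,-0.09,0.43], [0.44,0.73,-0.09], [-0.00,0.03,-0.46]]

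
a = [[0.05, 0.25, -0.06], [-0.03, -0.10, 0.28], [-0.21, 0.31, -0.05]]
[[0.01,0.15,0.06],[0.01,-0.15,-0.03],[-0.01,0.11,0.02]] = a @[[0.09, 0.26, 0.2], [0.03, 0.47, 0.21], [0.05, -0.34, -0.01]]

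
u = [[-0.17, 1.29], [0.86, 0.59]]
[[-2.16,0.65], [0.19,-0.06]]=u @ [[1.26, -0.38], [-1.51, 0.45]]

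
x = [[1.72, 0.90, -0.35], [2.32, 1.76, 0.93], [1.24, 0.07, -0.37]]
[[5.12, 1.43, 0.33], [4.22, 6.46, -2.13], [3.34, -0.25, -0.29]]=x @ [[1.93, 0.47, -1.03], [1.09, 1.69, 1.41], [-2.34, 2.58, -2.39]]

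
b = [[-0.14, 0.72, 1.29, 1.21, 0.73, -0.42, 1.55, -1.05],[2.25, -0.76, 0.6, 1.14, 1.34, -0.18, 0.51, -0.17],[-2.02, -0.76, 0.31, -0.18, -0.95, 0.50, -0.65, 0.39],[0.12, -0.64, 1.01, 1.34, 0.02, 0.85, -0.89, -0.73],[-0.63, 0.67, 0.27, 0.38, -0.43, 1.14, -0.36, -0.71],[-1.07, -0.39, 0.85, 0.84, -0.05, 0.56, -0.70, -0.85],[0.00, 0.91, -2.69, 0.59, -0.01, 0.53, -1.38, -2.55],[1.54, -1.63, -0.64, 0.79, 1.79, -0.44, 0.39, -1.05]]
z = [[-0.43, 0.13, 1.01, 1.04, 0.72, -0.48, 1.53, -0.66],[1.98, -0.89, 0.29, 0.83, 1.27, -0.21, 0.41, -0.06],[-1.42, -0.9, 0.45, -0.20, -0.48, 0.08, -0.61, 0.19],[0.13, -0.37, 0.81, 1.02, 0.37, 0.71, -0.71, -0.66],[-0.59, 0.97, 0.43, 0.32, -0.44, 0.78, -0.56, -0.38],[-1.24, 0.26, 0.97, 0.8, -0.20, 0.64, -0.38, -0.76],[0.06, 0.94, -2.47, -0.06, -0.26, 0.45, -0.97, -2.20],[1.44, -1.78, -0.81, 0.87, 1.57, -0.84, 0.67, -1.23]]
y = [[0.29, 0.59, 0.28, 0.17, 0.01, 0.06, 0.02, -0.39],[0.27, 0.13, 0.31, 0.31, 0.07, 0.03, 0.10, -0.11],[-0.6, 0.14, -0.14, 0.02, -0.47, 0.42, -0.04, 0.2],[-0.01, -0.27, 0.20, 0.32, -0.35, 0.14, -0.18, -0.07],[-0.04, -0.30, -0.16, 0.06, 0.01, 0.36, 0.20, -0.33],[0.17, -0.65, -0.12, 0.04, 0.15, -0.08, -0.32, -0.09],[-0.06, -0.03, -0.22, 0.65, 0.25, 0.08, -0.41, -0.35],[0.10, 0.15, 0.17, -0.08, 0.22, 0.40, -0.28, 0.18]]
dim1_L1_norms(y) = [1.81, 1.33, 2.03, 1.54, 1.46, 1.62, 2.05, 1.58]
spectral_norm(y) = 1.12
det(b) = -5.38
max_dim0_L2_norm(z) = 3.18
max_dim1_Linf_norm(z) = 2.47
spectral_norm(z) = 4.62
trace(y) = 0.30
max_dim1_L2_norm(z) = 3.61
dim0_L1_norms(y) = [1.54, 2.26, 1.6, 1.65, 1.53, 1.57, 1.55, 1.72]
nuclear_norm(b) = 17.85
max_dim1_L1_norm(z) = 9.21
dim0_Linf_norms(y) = [0.6, 0.65, 0.31, 0.65, 0.47, 0.42, 0.41, 0.39]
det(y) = -0.00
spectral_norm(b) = 4.90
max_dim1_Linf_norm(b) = 2.69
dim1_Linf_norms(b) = [1.55, 2.25, 2.02, 1.34, 1.14, 1.07, 2.69, 1.79]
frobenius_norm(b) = 8.02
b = y + z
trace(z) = -1.85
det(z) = 0.00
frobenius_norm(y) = 2.11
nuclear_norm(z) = 15.28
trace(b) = -1.55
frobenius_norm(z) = 7.23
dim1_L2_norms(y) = [0.83, 0.56, 0.92, 0.63, 0.63, 0.78, 0.91, 0.62]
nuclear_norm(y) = 5.19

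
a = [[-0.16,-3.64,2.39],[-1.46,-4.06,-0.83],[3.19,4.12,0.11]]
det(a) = 25.15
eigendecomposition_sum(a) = [[1.63, 0.03, 1.48], [-0.50, -0.01, -0.45], [1.21, 0.02, 1.10]] + [[-1.67, -5.89, -0.18], [-0.99, -3.49, -0.1], [1.85, 6.53, 0.2]] + [[-0.12, 2.22, 1.08], [0.03, -0.56, -0.27], [0.13, -2.43, -1.18]]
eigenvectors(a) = [[-0.78, 0.62, -0.67], [0.24, 0.37, 0.17], [-0.58, -0.69, 0.73]]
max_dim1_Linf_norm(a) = 4.12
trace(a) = -4.11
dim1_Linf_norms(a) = [3.64, 4.06, 4.12]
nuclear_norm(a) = 11.51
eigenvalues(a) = [2.72, -4.97, -1.86]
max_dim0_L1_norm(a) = 11.82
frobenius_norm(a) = 8.09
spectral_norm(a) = 7.48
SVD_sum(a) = [[-1.45,  -3.24,  0.28], [-1.72,  -3.84,  0.34], [2.05,  4.58,  -0.4]] + [[1.32,-0.41,2.09], [-0.42,0.13,-0.67], [0.58,-0.18,0.92]] + [[-0.03, 0.01, 0.02],[0.68, -0.35, -0.5],[0.55, -0.28, -0.41]]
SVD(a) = [[-0.48, -0.88, 0.03], [-0.56, 0.28, -0.78], [0.67, -0.39, -0.63]] @ diag([7.479645318664657, 2.8487107190355294, 1.1805732278134833]) @ [[0.41, 0.91, -0.08],  [-0.53, 0.16, -0.83],  [-0.75, 0.38, 0.55]]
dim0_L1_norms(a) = [4.81, 11.82, 3.33]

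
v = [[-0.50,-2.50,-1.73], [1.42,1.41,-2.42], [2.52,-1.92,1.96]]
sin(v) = [[-4.62, -6.16, -5.05], [4.69, -3.16, -2.69], [5.65, -0.91, -2.17]]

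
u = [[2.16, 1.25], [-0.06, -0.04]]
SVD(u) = [[-1.00, 0.03], [0.03, 1.0]] @ diag([2.496653590432783, 0.004566112032396081]) @ [[-0.87,-0.50], [0.50,-0.87]]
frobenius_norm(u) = 2.50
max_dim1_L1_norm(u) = 3.41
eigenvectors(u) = [[1.00, -0.50], [-0.03, 0.87]]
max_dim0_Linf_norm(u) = 2.16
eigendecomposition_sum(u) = [[2.16, 1.25], [-0.06, -0.03]] + [[0.0,0.00], [-0.0,-0.01]]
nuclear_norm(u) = 2.50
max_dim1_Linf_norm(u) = 2.16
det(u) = -0.01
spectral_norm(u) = 2.50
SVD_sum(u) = [[2.16, 1.25],[-0.06, -0.04]] + [[0.00, -0.0],[0.0, -0.00]]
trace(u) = 2.12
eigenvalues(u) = [2.13, -0.01]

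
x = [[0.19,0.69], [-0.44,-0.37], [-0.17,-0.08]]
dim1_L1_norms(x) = [0.88, 0.81, 0.25]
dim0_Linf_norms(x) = [0.44, 0.69]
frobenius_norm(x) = 0.94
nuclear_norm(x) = 1.18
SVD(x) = [[-0.78, -0.62], [0.61, -0.69], [0.17, -0.38]] @ diag([0.8919144826812629, 0.28720820946382203]) @ [[-0.50, -0.87], [0.87, -0.5]]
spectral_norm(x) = 0.89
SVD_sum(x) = [[0.34, 0.6], [-0.27, -0.47], [-0.08, -0.13]] + [[-0.15, 0.09], [-0.17, 0.10], [-0.09, 0.05]]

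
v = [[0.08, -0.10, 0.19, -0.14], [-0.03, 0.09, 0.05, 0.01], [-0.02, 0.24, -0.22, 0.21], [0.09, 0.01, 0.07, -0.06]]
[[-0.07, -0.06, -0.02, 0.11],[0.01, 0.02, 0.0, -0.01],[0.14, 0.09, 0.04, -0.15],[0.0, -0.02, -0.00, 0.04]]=v@[[0.24,-0.16,0.09,0.18], [0.28,0.26,0.0,-0.21], [-0.22,-0.09,0.01,0.28], [0.12,0.0,0.22,-0.17]]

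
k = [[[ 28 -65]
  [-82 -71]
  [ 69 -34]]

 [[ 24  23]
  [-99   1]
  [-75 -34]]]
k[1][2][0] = -75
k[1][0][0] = 24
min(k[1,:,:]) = -99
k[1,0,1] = 23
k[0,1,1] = -71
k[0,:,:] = [[28, -65], [-82, -71], [69, -34]]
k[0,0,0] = 28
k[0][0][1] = -65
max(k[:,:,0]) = 69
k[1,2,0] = -75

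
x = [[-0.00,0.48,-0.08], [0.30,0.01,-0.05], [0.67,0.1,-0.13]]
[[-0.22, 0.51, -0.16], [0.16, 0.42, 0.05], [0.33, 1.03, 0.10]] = x @ [[0.42,1.26,0.1], [-0.6,0.95,-0.42], [-0.8,-0.69,-0.54]]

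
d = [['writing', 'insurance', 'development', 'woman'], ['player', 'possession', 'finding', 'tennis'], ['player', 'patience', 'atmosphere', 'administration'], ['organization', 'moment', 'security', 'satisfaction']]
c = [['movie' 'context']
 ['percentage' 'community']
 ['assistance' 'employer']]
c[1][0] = 'percentage'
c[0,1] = 'context'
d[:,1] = ['insurance', 'possession', 'patience', 'moment']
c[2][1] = 'employer'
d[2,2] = 'atmosphere'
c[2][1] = 'employer'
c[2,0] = 'assistance'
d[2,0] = 'player'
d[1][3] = 'tennis'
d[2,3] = 'administration'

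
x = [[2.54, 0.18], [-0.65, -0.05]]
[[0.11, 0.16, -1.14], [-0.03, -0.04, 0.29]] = x @ [[0.06,  0.06,  -0.48], [-0.24,  0.07,  0.45]]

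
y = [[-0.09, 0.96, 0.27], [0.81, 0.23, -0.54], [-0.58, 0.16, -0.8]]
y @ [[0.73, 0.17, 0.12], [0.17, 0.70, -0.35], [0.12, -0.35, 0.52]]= [[0.13, 0.56, -0.21], [0.57, 0.49, -0.26], [-0.49, 0.29, -0.54]]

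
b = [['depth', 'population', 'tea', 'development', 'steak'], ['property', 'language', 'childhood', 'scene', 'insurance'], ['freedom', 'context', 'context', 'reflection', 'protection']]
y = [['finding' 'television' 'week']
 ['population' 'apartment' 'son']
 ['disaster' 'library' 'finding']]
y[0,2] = 'week'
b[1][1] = 'language'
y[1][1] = 'apartment'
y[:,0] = ['finding', 'population', 'disaster']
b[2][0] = 'freedom'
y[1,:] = ['population', 'apartment', 'son']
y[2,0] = 'disaster'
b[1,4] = 'insurance'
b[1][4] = 'insurance'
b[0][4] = 'steak'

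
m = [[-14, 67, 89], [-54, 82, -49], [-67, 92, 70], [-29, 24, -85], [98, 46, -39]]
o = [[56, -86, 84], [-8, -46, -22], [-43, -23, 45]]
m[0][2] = 89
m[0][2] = 89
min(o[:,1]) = -86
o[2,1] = -23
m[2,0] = -67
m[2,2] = 70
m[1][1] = 82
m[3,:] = [-29, 24, -85]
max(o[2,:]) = 45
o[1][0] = -8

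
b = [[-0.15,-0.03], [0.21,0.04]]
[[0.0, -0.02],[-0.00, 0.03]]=b @ [[-0.03, 0.12], [0.12, 0.0]]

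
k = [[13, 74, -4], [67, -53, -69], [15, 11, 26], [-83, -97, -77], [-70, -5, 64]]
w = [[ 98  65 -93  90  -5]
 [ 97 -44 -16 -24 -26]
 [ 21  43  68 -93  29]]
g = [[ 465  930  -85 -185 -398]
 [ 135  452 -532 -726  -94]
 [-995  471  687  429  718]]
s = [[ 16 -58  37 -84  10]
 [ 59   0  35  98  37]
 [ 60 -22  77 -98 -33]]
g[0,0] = 465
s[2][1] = -22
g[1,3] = -726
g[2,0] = -995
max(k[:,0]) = 67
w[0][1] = 65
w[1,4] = -26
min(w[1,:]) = -44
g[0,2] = -85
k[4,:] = [-70, -5, 64]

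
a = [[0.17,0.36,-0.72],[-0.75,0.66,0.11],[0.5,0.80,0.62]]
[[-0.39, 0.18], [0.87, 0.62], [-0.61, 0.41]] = a @[[-1.24, -0.25], [-0.13, 0.65], [0.19, 0.02]]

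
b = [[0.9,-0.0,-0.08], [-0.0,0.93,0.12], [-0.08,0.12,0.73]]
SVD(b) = [[-0.37, -0.88, 0.28],  [0.80, -0.46, -0.38],  [0.47, 0.09, 0.88]] @ diag([0.9999376414100075, 0.9077563372449989, 0.6523060213449938]) @ [[-0.37, 0.80, 0.47], [-0.88, -0.46, 0.09], [0.28, -0.38, 0.88]]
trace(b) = 2.56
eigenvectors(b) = [[0.28, 0.88, 0.37],[-0.38, 0.46, -0.80],[0.88, -0.09, -0.47]]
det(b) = 0.59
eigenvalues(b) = [0.65, 0.91, 1.0]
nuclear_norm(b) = 2.56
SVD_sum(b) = [[0.14, -0.3, -0.17], [-0.30, 0.64, 0.37], [-0.17, 0.37, 0.22]] + [[0.71, 0.37, -0.07],[0.37, 0.19, -0.04],[-0.07, -0.04, 0.01]] + [[0.05,  -0.07,  0.16], [-0.07,  0.09,  -0.22], [0.16,  -0.22,  0.51]]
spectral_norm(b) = 1.00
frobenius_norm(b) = 1.50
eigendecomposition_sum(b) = [[0.05, -0.07, 0.16], [-0.07, 0.09, -0.22], [0.16, -0.22, 0.51]] + [[0.71, 0.37, -0.07], [0.37, 0.19, -0.04], [-0.07, -0.04, 0.01]] + [[0.14,-0.30,-0.17], [-0.30,0.64,0.37], [-0.17,0.37,0.22]]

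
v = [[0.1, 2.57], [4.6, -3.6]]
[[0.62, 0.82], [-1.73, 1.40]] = v @ [[-0.18, 0.54], [0.25, 0.30]]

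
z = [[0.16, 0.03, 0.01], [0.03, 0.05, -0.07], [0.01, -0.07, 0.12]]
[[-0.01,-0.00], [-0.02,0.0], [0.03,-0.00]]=z@[[-0.09, -0.03], [0.03, 0.06], [0.29, 0.02]]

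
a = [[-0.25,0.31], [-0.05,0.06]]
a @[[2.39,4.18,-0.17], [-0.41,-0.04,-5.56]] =[[-0.72, -1.06, -1.68], [-0.14, -0.21, -0.33]]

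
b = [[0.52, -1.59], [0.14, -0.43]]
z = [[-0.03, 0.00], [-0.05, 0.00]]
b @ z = [[0.06, 0.0], [0.02, 0.00]]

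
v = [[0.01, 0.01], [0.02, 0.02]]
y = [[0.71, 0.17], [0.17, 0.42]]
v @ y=[[0.01,0.01], [0.02,0.01]]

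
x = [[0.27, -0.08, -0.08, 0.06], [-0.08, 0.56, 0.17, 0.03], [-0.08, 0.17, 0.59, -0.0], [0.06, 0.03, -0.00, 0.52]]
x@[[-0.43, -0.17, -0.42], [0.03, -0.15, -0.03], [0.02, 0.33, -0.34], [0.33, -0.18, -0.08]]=[[-0.1, -0.07, -0.09], [0.06, -0.02, -0.04], [0.05, 0.18, -0.17], [0.15, -0.11, -0.07]]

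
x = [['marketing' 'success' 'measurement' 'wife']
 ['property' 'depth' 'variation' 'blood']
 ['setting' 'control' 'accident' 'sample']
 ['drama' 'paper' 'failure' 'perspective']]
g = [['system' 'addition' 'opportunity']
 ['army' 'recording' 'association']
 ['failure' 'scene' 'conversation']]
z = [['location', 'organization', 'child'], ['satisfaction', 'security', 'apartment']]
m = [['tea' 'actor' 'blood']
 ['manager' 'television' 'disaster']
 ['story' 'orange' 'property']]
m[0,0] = 'tea'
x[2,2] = 'accident'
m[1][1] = 'television'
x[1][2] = 'variation'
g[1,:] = ['army', 'recording', 'association']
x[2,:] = ['setting', 'control', 'accident', 'sample']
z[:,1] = ['organization', 'security']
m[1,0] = 'manager'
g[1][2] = 'association'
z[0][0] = 'location'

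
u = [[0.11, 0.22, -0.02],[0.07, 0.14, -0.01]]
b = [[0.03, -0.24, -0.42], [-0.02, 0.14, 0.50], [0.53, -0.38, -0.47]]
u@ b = [[-0.01, 0.01, 0.07], [-0.01, 0.01, 0.05]]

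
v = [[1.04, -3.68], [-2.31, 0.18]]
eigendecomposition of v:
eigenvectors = [[0.83, 0.74], [-0.56, 0.68]]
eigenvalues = [3.56, -2.34]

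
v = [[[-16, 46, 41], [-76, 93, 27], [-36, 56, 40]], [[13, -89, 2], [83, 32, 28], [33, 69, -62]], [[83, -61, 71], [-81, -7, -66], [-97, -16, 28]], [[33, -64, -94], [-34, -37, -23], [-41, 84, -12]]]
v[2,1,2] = -66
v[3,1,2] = -23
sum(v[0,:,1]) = 195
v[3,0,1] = -64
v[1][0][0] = 13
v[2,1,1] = -7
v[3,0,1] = -64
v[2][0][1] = -61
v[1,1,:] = [83, 32, 28]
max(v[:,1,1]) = 93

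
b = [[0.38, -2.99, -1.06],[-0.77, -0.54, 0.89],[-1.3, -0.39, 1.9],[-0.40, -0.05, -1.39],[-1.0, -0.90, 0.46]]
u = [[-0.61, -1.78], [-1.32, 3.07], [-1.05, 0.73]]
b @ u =[[4.83,-10.63], [0.25,0.36], [-0.69,2.50], [1.77,-0.46], [1.32,-0.65]]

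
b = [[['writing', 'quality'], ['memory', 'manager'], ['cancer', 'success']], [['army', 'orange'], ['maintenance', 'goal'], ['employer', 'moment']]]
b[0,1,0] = 'memory'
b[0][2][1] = 'success'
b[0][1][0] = 'memory'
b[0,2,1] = 'success'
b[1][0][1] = 'orange'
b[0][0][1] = 'quality'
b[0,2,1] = 'success'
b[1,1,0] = 'maintenance'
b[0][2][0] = 'cancer'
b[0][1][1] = 'manager'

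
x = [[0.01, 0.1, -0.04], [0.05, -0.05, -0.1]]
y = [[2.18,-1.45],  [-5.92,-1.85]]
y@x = [[-0.05, 0.29, 0.06],[-0.15, -0.50, 0.42]]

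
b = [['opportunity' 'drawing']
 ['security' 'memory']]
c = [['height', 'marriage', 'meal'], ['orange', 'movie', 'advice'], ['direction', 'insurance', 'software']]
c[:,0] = ['height', 'orange', 'direction']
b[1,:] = ['security', 'memory']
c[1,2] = 'advice'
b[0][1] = 'drawing'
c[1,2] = 'advice'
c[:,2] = ['meal', 'advice', 'software']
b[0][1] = 'drawing'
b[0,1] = 'drawing'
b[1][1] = 'memory'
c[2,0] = 'direction'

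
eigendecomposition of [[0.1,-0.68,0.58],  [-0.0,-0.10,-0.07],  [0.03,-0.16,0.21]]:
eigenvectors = [[-0.95,0.99,0.92], [0.05,0.06,0.38], [-0.31,-0.09,0.1]]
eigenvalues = [0.33, 0.0, -0.12]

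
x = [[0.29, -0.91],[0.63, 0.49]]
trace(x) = 0.78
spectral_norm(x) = 1.04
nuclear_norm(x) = 1.73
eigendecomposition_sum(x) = [[0.14+0.40j,-0.46+0.24j],[0.31-0.16j,0.24+0.35j]] + [[(0.14-0.4j), -0.46-0.24j], [(0.31+0.16j), 0.24-0.35j]]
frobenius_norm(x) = 1.24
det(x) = 0.72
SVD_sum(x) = [[-0.07, -0.88], [0.04, 0.53]] + [[0.36,-0.03],[0.59,-0.04]]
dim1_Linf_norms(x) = [0.91, 0.63]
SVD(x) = [[-0.86, 0.52], [0.52, 0.86]] @ diag([1.035180330422456, 0.6910873197407509]) @ [[0.08, 1.0], [1.00, -0.08]]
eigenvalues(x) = [(0.39+0.75j), (0.39-0.75j)]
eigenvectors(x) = [[0.77+0.00j, (0.77-0j)], [(-0.08-0.63j), -0.08+0.63j]]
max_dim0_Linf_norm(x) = 0.91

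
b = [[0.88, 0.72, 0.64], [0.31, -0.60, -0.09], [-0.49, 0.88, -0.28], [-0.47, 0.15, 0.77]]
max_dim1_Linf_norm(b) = 0.88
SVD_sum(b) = [[0.21,0.93,0.53], [-0.09,-0.42,-0.24], [0.1,0.44,0.25], [0.08,0.35,0.2]] + [[0.60,-0.26,0.23], [0.40,-0.18,0.15], [-0.74,0.32,-0.27], [-0.19,0.08,-0.07]] + [[0.07, 0.05, -0.12], [-0.0, -0.0, 0.0], [0.15, 0.11, -0.26], [-0.36, -0.28, 0.64]]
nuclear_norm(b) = 3.45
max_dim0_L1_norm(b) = 2.35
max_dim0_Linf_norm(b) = 0.88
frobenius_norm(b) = 2.02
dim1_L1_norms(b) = [2.24, 1.0, 1.65, 1.39]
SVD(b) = [[-0.80, -0.57, -0.17], [0.36, -0.39, 0.0], [-0.38, 0.7, -0.37], [-0.3, 0.18, 0.91]] @ diag([1.3720609733245184, 1.2129119486290814, 0.8614483677810173]) @ [[-0.19, -0.85, -0.49], [-0.87, 0.38, -0.32], [-0.46, -0.36, 0.81]]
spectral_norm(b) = 1.37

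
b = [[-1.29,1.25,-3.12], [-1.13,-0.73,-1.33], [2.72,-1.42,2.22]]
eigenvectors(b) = [[(-0.73+0j), (-0.73-0j), 0.01+0.00j], [-0.14-0.20j, -0.14+0.20j, (0.93+0j)], [0.42+0.48j, (0.42-0.48j), 0.37+0.00j]]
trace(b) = 0.20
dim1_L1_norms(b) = [5.66, 3.19, 6.36]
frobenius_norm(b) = 5.56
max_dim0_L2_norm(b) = 4.05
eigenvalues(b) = [(0.74+2.41j), (0.74-2.41j), (-1.27+0j)]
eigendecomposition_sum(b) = [[-0.64+1.51j,  (0.63-0.2j),  (-1.56+0.47j)],[(-0.54+0.12j),  (0.18+0.13j),  -0.44-0.33j],[1.37-0.44j,  -0.49-0.30j,  (1.2+0.76j)]] + [[-0.64-1.51j, 0.63+0.20j, -1.56-0.47j], [-0.54-0.12j, 0.18-0.13j, (-0.44+0.33j)], [1.37+0.44j, (-0.49+0.3j), (1.2-0.76j)]] + [[(-0+0j), (-0.01+0j), -0.00-0.00j], [-0.04+0.00j, (-1.09+0j), (-0.45-0j)], [(-0.02+0j), (-0.44+0j), (-0.18-0j)]]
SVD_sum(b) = [[-2.02, 1.07, -2.63], [-0.83, 0.44, -1.08], [2.14, -1.13, 2.78]] + [[0.09, 0.28, 0.05], [-0.35, -1.16, -0.2], [-0.06, -0.19, -0.03]] + [[0.65,-0.10,-0.54],[0.06,-0.01,-0.05],[0.63,-0.1,-0.53]]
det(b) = -8.06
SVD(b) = [[-0.66, -0.23, -0.71], [-0.27, 0.96, -0.06], [0.7, 0.15, -0.70]] @ diag([5.2742987547198075, 1.2818873178366084, 1.1922405589186946]) @ [[0.58, -0.31, 0.75], [-0.29, -0.94, -0.16], [-0.76, 0.12, 0.64]]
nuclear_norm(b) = 7.75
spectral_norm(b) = 5.27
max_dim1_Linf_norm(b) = 3.12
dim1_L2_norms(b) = [3.6, 1.89, 3.79]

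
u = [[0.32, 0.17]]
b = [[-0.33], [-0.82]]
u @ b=[[-0.24]]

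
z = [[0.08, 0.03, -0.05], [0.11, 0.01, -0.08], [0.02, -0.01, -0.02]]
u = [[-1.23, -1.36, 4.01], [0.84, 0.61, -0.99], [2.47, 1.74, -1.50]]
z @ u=[[-0.2, -0.18, 0.37], [-0.32, -0.28, 0.55], [-0.08, -0.07, 0.12]]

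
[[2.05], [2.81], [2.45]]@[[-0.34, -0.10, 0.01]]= [[-0.70, -0.2, 0.02], [-0.96, -0.28, 0.03], [-0.83, -0.25, 0.02]]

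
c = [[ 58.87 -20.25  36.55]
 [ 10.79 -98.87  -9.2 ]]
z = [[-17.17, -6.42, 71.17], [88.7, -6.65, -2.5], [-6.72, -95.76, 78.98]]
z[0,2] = 71.17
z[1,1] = -6.65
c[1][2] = -9.2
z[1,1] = -6.65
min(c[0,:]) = -20.25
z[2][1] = -95.76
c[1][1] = -98.87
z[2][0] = -6.72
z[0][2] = 71.17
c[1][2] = -9.2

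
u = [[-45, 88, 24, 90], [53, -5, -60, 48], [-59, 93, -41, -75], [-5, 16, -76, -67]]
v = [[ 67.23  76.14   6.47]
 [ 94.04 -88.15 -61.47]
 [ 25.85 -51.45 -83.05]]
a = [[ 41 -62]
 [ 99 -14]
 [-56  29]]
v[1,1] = -88.15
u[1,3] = 48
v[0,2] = 6.47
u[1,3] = 48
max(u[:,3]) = 90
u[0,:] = [-45, 88, 24, 90]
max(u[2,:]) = 93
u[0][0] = -45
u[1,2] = -60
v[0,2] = 6.47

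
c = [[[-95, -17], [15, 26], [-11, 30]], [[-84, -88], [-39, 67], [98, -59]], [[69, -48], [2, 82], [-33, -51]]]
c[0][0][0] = -95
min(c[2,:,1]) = -51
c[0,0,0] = -95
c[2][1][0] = 2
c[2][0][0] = 69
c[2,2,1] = -51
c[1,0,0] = -84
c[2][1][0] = 2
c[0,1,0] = 15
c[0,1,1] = 26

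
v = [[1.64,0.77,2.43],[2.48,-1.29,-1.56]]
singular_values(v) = [3.26, 2.97]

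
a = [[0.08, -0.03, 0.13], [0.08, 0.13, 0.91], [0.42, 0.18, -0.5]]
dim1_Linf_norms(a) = [0.13, 0.91, 0.5]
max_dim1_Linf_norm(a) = 0.91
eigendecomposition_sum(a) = [[-0.05, -0.02, 0.11], [-0.28, -0.13, 0.58], [0.28, 0.13, -0.58]] + [[0.14,-0.0,0.02], [-0.4,0.01,-0.07], [-0.02,0.0,-0.00]] + [[-0.01, -0.0, -0.00], [0.76, 0.25, 0.39], [0.16, 0.05, 0.08]]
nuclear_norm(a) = 1.59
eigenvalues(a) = [-0.76, 0.15, 0.32]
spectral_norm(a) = 1.05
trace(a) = -0.29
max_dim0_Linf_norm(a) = 0.91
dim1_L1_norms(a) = [0.24, 1.12, 1.1]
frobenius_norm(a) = 1.16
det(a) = -0.04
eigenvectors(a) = [[0.13, -0.33, 0.01], [0.7, 0.94, -0.98], [-0.70, 0.05, -0.21]]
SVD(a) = [[0.11, -0.15, -0.98], [0.85, -0.5, 0.17], [-0.52, -0.85, 0.07]] @ diag([1.0547847167655218, 0.46517433037605804, 0.07377020833007958]) @ [[-0.13, 0.01, 0.99],  [-0.88, -0.46, -0.11],  [-0.45, 0.89, -0.07]]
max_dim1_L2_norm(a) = 0.92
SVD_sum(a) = [[-0.02,0.0,0.12], [-0.12,0.01,0.88], [0.07,-0.01,-0.54]] + [[0.06, 0.03, 0.01], [0.21, 0.11, 0.03], [0.35, 0.18, 0.05]] + [[0.03, -0.06, 0.01], [-0.01, 0.01, -0.0], [-0.0, 0.0, -0.00]]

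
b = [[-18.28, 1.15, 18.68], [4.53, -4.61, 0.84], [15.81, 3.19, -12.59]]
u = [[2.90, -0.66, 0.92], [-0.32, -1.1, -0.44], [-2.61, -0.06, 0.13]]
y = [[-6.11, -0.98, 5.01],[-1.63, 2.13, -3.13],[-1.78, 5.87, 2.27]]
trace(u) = 1.93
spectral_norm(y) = 8.53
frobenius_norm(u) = 4.25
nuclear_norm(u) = 6.01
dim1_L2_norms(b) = [26.16, 6.52, 20.46]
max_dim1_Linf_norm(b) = 18.68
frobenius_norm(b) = 33.85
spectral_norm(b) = 33.10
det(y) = -179.83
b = u @ y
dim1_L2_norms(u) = [3.11, 1.23, 2.61]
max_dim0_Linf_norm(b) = 18.68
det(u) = -3.90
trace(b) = -35.48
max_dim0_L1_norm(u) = 5.83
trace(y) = -1.71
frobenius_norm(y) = 11.10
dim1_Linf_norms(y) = [6.11, 3.13, 5.87]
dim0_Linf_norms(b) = [18.28, 4.61, 18.68]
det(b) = 700.29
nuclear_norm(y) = 18.15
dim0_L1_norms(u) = [5.83, 1.82, 1.49]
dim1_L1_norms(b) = [38.11, 9.98, 31.59]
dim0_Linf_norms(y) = [6.11, 5.87, 5.01]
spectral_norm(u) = 3.98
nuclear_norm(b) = 42.70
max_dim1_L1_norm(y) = 12.1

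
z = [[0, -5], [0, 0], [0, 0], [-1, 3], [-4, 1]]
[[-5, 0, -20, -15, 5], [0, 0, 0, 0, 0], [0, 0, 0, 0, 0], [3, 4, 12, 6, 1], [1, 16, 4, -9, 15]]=z @ [[0, -4, 0, 3, -4], [1, 0, 4, 3, -1]]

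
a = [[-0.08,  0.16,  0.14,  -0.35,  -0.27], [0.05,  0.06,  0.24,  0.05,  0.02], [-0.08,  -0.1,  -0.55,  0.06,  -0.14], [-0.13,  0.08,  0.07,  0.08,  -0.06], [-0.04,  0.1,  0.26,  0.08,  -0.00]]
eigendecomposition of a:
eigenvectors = [[-0.75+0.00j,-0.75-0.00j,(-0.79+0j),-0.13-0.12j,-0.13+0.12j],[(-0.09+0.16j),-0.09-0.16j,(0.03+0j),(-0.84+0j),(-0.84-0j)],[(0.35-0.32j),(0.35+0.32j),0.05+0.00j,0.29-0.03j,(0.29+0.03j)],[-0.29-0.01j,-0.29+0.01j,(0.51+0j),(0.07-0.07j),0.07+0.07j],[-0.27+0.14j,-0.27-0.14j,0.35+0.00j,(-0.41+0.11j),-0.41-0.11j]]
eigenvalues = [(-0.36+0.07j), (-0.36-0.07j), (0.25+0j), (-0.01+0.02j), (-0.01-0.02j)]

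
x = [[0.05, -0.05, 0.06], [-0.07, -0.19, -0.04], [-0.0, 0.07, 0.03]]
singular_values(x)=[0.22, 0.09, 0.03]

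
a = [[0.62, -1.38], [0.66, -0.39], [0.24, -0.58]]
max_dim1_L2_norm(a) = 1.51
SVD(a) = [[-0.86, 0.33], [-0.38, -0.93], [-0.35, 0.18]] @ diag([1.7603466749390906, 0.41434235123975427]) @ [[-0.49, 0.87], [-0.87, -0.49]]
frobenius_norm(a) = 1.81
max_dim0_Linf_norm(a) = 1.38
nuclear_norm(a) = 2.17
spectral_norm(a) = 1.76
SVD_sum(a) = [[0.74,-1.31], [0.33,-0.58], [0.31,-0.54]] + [[-0.12, -0.07], [0.33, 0.19], [-0.07, -0.04]]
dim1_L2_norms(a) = [1.51, 0.77, 0.63]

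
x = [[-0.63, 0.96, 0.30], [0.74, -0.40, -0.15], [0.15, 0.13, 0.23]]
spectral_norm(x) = 1.42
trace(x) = -0.80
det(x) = -0.09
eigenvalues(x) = [-1.37, 0.41, 0.16]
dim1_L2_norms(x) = [1.19, 0.85, 0.3]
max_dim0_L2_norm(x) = 1.05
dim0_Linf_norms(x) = [0.74, 0.96, 0.3]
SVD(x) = [[-0.82,-0.41,-0.39], [0.57,-0.64,-0.52], [-0.04,-0.65,0.76]] @ diag([1.4244245884244116, 0.4222358825469712, 0.15372524640320578]) @ [[0.65, -0.72, -0.24], [-0.74, -0.53, -0.42], [-0.18, -0.45, 0.87]]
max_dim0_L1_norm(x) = 1.52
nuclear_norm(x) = 2.00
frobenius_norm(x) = 1.49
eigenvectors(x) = [[0.79, -0.56, -0.09], [-0.61, -0.37, -0.36], [-0.03, -0.74, 0.93]]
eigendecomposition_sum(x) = [[-0.79, 0.75, 0.22], [0.61, -0.57, -0.17], [0.02, -0.02, -0.01]] + [[0.15, 0.20, 0.09], [0.10, 0.13, 0.06], [0.2, 0.26, 0.12]] + [[0.01, 0.01, -0.01], [0.03, 0.04, -0.04], [-0.08, -0.11, 0.11]]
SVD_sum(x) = [[-0.77,0.84,0.28], [0.53,-0.58,-0.19], [-0.03,0.04,0.01]] + [[0.13, 0.09, 0.07], [0.2, 0.14, 0.11], [0.20, 0.15, 0.12]] + [[0.01,0.03,-0.05],[0.01,0.04,-0.07],[-0.02,-0.05,0.1]]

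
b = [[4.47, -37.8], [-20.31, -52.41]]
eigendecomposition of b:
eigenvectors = [[0.96,0.49],[-0.29,0.87]]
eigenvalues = [15.74, -63.68]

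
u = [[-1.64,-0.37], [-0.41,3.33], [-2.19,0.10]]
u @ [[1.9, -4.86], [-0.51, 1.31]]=[[-2.93, 7.49], [-2.48, 6.35], [-4.21, 10.77]]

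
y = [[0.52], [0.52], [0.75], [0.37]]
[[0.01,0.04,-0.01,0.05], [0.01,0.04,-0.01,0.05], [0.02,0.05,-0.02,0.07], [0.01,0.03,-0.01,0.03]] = y @[[0.02,  0.07,  -0.02,  0.09]]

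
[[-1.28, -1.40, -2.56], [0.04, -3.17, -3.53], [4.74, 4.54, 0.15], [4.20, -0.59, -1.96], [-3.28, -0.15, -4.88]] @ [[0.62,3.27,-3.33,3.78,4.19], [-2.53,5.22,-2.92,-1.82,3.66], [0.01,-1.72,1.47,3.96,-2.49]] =[[2.72, -7.09, 4.59, -12.43, -4.11], [8.01, -10.34, 3.93, -8.06, -2.64], [-8.55, 38.94, -28.82, 10.25, 36.1], [4.08, 14.03, -15.14, 9.19, 20.32], [-1.70, -3.12, 4.19, -31.45, -2.14]]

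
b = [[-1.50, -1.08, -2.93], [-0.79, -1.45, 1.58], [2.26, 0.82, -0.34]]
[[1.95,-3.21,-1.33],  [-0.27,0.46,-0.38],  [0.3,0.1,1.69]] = b@[[0.26, -0.07, 0.79], [-0.59, 0.68, -0.08], [-0.58, 0.88, 0.08]]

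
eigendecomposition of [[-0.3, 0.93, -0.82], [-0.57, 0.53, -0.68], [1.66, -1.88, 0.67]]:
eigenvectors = [[(-0.66+0j), -0.66-0.00j, 0.20+0.00j], [-0.35-0.19j, (-0.35+0.19j), (0.63+0j)], [(0.39+0.5j), (0.39-0.5j), 0.75+0.00j]]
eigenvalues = [(0.68+0.88j), (0.68-0.88j), (-0.46+0j)]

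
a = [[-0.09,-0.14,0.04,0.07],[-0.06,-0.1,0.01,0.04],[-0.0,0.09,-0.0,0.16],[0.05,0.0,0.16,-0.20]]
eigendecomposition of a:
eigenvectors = [[0.39, 0.81, 0.87, 0.32], [0.27, 0.53, -0.43, 0.04], [0.36, -0.25, 0.03, 0.81], [-0.81, 0.01, 0.24, 0.49]]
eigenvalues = [-0.29, -0.19, -0.0, 0.1]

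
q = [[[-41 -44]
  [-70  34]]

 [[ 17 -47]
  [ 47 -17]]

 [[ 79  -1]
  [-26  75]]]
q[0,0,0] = -41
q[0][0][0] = -41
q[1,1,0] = 47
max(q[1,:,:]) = 47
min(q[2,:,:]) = -26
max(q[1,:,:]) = 47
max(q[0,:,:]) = 34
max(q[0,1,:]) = 34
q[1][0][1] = -47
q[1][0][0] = 17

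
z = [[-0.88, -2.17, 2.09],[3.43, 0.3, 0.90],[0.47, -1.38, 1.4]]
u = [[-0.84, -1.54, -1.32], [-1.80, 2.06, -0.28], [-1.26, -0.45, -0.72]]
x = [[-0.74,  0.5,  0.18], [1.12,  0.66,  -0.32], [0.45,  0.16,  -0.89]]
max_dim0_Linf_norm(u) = 2.06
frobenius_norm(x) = 1.91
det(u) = -1.69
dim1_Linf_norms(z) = [2.17, 3.43, 1.4]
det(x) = 0.80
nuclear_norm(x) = 3.03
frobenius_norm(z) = 5.16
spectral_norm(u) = 2.85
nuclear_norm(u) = 5.63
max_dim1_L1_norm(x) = 2.1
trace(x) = -0.97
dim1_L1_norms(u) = [3.7, 4.14, 2.43]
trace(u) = 0.50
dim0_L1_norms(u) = [3.9, 4.05, 2.32]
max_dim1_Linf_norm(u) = 2.06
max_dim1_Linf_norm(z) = 3.43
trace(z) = 0.82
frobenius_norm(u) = 3.83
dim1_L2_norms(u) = [2.2, 2.75, 1.52]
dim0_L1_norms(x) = [2.31, 1.32, 1.39]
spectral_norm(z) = 3.68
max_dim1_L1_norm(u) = 4.14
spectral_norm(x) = 1.63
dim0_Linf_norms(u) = [1.8, 2.06, 1.32]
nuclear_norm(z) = 7.45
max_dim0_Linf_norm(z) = 3.43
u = z @ x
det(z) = -2.15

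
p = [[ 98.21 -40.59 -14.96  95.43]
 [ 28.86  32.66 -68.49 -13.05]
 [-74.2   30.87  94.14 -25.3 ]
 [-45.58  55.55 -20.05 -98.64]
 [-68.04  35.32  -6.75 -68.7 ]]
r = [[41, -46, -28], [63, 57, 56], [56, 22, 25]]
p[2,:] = [-74.2, 30.87, 94.14, -25.3]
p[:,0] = [98.21, 28.86, -74.2, -45.58, -68.04]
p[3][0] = -45.58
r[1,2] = 56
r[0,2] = -28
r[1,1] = 57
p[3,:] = [-45.58, 55.55, -20.05, -98.64]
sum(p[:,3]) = -110.25999999999999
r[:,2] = [-28, 56, 25]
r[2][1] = 22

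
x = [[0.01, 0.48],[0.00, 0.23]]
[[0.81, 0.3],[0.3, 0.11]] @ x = [[0.01, 0.46], [0.00, 0.17]]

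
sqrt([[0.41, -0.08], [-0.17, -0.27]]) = [[(0.64+0.01j), (-0.07+0.06j)], [-0.15+0.13j, (0.02+0.52j)]]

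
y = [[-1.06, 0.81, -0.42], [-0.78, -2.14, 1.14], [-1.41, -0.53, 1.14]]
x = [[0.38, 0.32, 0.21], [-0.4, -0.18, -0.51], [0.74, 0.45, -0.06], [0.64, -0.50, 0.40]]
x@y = [[-0.95,-0.49,0.44], [1.28,0.33,-0.62], [-1.05,-0.33,0.13], [-0.85,1.38,-0.38]]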